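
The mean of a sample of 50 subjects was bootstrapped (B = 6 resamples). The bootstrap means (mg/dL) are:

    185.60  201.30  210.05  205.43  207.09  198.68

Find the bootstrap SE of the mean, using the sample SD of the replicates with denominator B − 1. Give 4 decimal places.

Bootstrap SE is the standard deviation of the 6 replicate means.
Mean of replicates: (185.60 + 201.30 + 210.05 + 205.43 + 207.09 + 198.68) / 6 = 1208.15000 / 6 = 201.35833
Sum of squared deviations: (−15.75833)² + (−0.05833)² + (+8.69167)² + (+4.07167)² + (+5.73167)² + (−2.67833)² = 380.47748
Variance = 380.47748 / 5 = 76.09550
SE* = √76.09550

SE* = 8.7233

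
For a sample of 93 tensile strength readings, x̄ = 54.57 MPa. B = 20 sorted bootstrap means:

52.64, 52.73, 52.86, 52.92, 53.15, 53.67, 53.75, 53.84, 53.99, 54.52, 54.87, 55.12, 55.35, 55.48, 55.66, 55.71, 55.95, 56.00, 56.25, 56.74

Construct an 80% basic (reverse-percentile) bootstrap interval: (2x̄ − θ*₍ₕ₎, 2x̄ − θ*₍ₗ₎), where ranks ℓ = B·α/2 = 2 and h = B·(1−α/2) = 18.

Percentile endpoints at ranks 2 and 18: θ*₍2₎ = 52.73, θ*₍18₎ = 56.00.
Basic interval reflects these around x̄:
  lower = 2 × 54.57 − 56.00 = 53.14
  upper = 2 × 54.57 − 52.73 = 56.41

(53.14, 56.41)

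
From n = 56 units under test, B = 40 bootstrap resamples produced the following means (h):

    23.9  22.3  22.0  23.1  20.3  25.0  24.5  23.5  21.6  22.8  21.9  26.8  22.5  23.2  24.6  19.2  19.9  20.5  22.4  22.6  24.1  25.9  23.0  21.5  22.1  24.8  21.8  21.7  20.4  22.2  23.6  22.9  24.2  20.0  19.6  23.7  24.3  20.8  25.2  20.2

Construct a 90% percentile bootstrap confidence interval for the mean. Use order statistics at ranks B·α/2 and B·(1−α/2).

(19.6, 25.2)

Sorted replicates: 19.2, 19.6, 19.9, 20.0, 20.2, 20.3, 20.4, 20.5, 20.8, 21.5, 21.6, 21.7, 21.8, 21.9, 22.0, 22.1, 22.2, 22.3, 22.4, 22.5, 22.6, 22.8, 22.9, 23.0, 23.1, 23.2, 23.5, 23.6, 23.7, 23.9, 24.1, 24.2, 24.3, 24.5, 24.6, 24.8, 25.0, 25.2, 25.9, 26.8
α = 0.10; lower rank = 40 × 0.050 = 2; upper rank = 40 × 0.950 = 38.
The 2nd smallest replicate is 19.6; the 38th is 25.2.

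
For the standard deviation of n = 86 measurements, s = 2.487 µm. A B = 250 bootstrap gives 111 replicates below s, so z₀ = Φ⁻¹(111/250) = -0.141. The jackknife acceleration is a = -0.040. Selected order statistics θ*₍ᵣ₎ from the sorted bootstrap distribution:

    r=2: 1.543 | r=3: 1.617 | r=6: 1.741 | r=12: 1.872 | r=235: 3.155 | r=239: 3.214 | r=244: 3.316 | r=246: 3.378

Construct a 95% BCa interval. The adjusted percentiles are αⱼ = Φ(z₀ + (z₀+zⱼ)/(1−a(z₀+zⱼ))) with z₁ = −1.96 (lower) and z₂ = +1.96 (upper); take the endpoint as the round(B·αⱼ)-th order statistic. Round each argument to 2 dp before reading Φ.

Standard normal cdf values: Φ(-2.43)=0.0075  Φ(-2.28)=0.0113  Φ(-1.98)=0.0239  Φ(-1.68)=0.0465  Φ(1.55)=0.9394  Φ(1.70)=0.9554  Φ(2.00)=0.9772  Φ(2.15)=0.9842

Lower: z₀ + z₁ = -0.141 + (-1.960) = -2.101; 1 − a(z₀+z₁) = 1 − (-0.040)(-2.101) = 0.9160; argument = -0.141 + (-2.101)/0.9160 = -2.4348 → -2.43.
α₁ = Φ(-2.43) = 0.0075; rank = round(250 × 0.0075) = 2; θ*₍2₎ = 1.543.
Upper: z₀ + z₂ = 1.819; 1 − a(z₀+z₂) = 1.0728; argument = 1.5546 → 1.55; α₂ = 0.9394; rank = 235; θ*₍235₎ = 3.155.

(1.543, 3.155)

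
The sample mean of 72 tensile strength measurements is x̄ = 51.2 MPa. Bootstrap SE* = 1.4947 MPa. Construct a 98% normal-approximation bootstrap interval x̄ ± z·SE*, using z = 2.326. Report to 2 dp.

Margin = 2.326 × 1.4947 = 3.477
Interval: 51.2 ± 3.477

(47.72, 54.68)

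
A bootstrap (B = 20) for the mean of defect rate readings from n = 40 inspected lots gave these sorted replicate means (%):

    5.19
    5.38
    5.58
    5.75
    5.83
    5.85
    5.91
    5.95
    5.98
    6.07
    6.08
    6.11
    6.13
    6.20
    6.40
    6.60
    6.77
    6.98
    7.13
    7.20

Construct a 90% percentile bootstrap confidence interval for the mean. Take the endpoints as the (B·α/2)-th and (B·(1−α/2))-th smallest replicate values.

(5.19, 7.13)

α = 0.10; lower rank = 20 × 0.050 = 1; upper rank = 20 × 0.950 = 19.
The 1st smallest replicate is 5.19; the 19th is 7.13.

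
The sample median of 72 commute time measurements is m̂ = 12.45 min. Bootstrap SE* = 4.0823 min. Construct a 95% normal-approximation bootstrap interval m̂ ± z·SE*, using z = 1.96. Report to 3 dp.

(4.449, 20.451)

Margin = 1.96 × 4.0823 = 8.0013
Interval: 12.45 ± 8.0013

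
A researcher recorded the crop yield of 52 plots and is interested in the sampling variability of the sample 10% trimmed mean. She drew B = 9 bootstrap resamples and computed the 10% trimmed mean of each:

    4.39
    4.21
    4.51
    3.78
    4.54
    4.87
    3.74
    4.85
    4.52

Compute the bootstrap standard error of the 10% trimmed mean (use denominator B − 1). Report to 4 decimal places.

SE* = 0.4065

Bootstrap SE is the standard deviation of the 9 replicate 10% trimmed means.
Mean of replicates: (4.39 + 4.21 + 4.51 + 3.78 + 4.54 + 4.87 + 3.74 + 4.85 + 4.52) / 9 = 39.41000 / 9 = 4.37889
Sum of squared deviations: (+0.01111)² + (−0.16889)² + (+0.13111)² + (−0.59889)² + (+0.16111)² + (+0.49111)² + (−0.63889)² + (+0.47111)² + (+0.14111)² = 1.32169
Variance = 1.32169 / 8 = 0.16521
SE* = √0.16521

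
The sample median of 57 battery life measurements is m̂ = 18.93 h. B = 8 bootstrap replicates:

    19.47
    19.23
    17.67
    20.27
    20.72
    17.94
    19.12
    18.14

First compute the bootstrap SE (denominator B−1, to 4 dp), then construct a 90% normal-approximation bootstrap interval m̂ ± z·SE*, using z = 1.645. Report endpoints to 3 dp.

Mean of replicates = 19.0700; sum of squared deviations = 8.4524; SE* = √(8.4524/7) = 1.0989
Margin = 1.645 × 1.0989 = 1.8077
Interval: 18.93 ± 1.8077

(17.122, 20.738)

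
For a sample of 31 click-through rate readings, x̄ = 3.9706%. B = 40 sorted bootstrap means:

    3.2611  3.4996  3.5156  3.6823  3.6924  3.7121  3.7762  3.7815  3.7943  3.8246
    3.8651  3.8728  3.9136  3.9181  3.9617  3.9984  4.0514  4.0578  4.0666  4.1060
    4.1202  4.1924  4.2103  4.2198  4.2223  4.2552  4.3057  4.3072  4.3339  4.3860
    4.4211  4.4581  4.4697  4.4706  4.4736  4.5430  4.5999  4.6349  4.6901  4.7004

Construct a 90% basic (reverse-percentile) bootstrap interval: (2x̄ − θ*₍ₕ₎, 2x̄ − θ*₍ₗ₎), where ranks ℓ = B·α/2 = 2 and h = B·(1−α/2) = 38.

Percentile endpoints at ranks 2 and 38: θ*₍2₎ = 3.4996, θ*₍38₎ = 4.6349.
Basic interval reflects these around x̄:
  lower = 2 × 3.9706 − 4.6349 = 3.3063
  upper = 2 × 3.9706 − 3.4996 = 4.4416

(3.3063, 4.4416)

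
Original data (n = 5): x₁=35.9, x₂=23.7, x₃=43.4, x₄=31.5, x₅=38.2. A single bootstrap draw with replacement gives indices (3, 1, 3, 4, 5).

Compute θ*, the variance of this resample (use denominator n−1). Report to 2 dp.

Resample values: 43.4, 35.9, 43.4, 31.5, 38.2.
Mean = 38.4800; sum of squared deviations = 103.8680
s² = 103.8680 / 4 = 25.9670

θ* = 25.97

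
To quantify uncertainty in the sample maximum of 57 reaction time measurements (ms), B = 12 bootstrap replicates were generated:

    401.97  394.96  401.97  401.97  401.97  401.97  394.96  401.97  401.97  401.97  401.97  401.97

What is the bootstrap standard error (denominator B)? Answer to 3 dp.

SE* = 2.612

Bootstrap SE is the standard deviation of the 12 replicate maximums.
Mean of replicates: (401.97 + 394.96 + 401.97 + 401.97 + 401.97 + 401.97 + 394.96 + 401.97 + 401.97 + 401.97 + 401.97 + 401.97) / 12 = 4809.6200 / 12 = 400.8017
Sum of squared deviations: (+1.1683)² + (−5.8417)² + (+1.1683)² + (+1.1683)² + (+1.1683)² + (+1.1683)² + (−5.8417)² + (+1.1683)² + (+1.1683)² + (+1.1683)² + (+1.1683)² + (+1.1683)² = 81.9002
Variance = 81.9002 / 12 = 6.8250
SE* = √6.8250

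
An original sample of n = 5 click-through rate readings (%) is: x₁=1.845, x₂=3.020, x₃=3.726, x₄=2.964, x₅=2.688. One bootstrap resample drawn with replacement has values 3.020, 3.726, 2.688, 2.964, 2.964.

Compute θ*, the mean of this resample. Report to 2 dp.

θ* = 3.07

Mean = (3.020 + 3.726 + 2.688 + 2.964 + 2.964) / 5 = 15.3620 / 5 = 3.07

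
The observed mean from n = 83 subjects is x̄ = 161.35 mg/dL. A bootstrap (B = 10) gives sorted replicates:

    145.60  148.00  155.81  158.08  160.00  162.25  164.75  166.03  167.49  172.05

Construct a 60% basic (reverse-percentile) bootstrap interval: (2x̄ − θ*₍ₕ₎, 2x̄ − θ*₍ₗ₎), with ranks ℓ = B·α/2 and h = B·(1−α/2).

Percentile endpoints at ranks 2 and 8: θ*₍2₎ = 148.00, θ*₍8₎ = 166.03.
Basic interval reflects these around x̄:
  lower = 2 × 161.35 − 166.03 = 156.67
  upper = 2 × 161.35 − 148.00 = 174.70

(156.67, 174.70)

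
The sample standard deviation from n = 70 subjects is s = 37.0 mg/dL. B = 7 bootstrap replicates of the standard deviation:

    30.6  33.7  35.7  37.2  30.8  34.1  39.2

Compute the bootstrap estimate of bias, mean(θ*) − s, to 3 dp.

mean(θ*) = (30.6 + 33.7 + 35.7 + 37.2 + 30.8 + 34.1 + 39.2) / 7 = 34.4714
bias = 34.4714 − 37.0

bias = −2.529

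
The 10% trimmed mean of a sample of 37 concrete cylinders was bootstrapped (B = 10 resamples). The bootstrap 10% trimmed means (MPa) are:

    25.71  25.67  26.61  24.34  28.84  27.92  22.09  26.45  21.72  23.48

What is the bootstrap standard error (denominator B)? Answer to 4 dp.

Bootstrap SE is the standard deviation of the 10 replicate 10% trimmed means.
Mean of replicates: (25.71 + 25.67 + 26.61 + 24.34 + 28.84 + 27.92 + 22.09 + 26.45 + 21.72 + 23.48) / 10 = 252.83000 / 10 = 25.28300
Sum of squared deviations: (+0.42700)² + (+0.38700)² + (+1.32700)² + (−0.94300)² + (+3.55700)² + (+2.63700)² + (−3.19300)² + (+1.16700)² + (−3.56300)² + (−1.80300)² = 50.09121
Variance = 50.09121 / 10 = 5.00912
SE* = √5.00912

SE* = 2.2381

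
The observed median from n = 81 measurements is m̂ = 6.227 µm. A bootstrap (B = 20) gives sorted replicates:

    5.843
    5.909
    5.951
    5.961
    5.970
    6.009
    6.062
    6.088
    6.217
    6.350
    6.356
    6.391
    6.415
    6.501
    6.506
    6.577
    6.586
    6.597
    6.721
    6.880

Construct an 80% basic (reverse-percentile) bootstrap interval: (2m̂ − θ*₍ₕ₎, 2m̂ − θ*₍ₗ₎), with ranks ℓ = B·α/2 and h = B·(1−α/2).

Percentile endpoints at ranks 2 and 18: θ*₍2₎ = 5.909, θ*₍18₎ = 6.597.
Basic interval reflects these around m̂:
  lower = 2 × 6.227 − 6.597 = 5.857
  upper = 2 × 6.227 − 5.909 = 6.545

(5.857, 6.545)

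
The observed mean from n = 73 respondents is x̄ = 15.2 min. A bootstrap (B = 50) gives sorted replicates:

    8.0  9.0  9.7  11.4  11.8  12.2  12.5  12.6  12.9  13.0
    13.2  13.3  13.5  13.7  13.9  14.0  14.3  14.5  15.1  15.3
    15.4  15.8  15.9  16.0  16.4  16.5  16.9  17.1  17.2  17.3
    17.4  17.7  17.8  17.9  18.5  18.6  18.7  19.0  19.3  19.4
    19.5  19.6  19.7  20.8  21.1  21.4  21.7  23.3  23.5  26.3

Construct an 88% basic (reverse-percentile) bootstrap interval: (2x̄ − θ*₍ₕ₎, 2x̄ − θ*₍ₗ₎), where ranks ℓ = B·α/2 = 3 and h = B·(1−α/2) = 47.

(8.7, 20.7)

Percentile endpoints at ranks 3 and 47: θ*₍3₎ = 9.7, θ*₍47₎ = 21.7.
Basic interval reflects these around x̄:
  lower = 2 × 15.2 − 21.7 = 8.7
  upper = 2 × 15.2 − 9.7 = 20.7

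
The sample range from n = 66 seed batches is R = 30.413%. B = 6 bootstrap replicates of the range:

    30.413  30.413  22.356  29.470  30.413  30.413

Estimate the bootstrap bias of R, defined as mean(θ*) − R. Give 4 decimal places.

bias = −1.5000

mean(θ*) = (30.413 + 30.413 + 22.356 + 29.470 + 30.413 + 30.413) / 6 = 28.91300
bias = 28.91300 − 30.413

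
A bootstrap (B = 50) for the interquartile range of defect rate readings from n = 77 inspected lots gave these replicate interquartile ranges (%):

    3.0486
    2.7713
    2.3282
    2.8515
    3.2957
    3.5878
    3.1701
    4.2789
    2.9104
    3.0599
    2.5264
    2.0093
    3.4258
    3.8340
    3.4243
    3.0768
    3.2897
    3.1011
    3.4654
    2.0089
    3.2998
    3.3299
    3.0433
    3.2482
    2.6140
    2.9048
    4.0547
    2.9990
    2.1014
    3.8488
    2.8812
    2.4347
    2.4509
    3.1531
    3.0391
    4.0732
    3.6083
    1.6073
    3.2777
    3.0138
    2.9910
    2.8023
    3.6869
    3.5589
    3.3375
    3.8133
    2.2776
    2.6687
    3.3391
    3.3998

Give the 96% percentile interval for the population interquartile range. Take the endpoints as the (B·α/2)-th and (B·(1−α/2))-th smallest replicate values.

(1.6073, 4.0732)

Sorted replicates: 1.6073, 2.0089, 2.0093, 2.1014, 2.2776, 2.3282, 2.4347, 2.4509, 2.5264, 2.6140, 2.6687, 2.7713, 2.8023, 2.8515, 2.8812, 2.9048, 2.9104, 2.9910, 2.9990, 3.0138, 3.0391, 3.0433, 3.0486, 3.0599, 3.0768, 3.1011, 3.1531, 3.1701, 3.2482, 3.2777, 3.2897, 3.2957, 3.2998, 3.3299, 3.3375, 3.3391, 3.3998, 3.4243, 3.4258, 3.4654, 3.5589, 3.5878, 3.6083, 3.6869, 3.8133, 3.8340, 3.8488, 4.0547, 4.0732, 4.2789
α = 0.04; lower rank = 50 × 0.020 = 1; upper rank = 50 × 0.980 = 49.
The 1st smallest replicate is 1.6073; the 49th is 4.0732.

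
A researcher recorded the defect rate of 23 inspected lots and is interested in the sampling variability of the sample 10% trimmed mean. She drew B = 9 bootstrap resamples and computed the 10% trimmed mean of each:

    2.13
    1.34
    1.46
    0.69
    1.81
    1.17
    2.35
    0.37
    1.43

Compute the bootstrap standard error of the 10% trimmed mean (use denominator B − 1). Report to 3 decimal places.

SE* = 0.635

Bootstrap SE is the standard deviation of the 9 replicate 10% trimmed means.
Mean of replicates: (2.13 + 1.34 + 1.46 + 0.69 + 1.81 + 1.17 + 2.35 + 0.37 + 1.43) / 9 = 12.7500 / 9 = 1.4167
Sum of squared deviations: (+0.7133)² + (−0.0767)² + (+0.0433)² + (−0.7267)² + (+0.3933)² + (−0.2467)² + (+0.9333)² + (−1.0467)² + (+0.0133)² = 3.2270
Variance = 3.2270 / 8 = 0.4034
SE* = √0.4034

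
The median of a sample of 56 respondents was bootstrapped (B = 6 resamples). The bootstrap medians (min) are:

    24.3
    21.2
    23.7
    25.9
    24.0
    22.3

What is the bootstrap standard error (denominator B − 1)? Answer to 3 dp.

Bootstrap SE is the standard deviation of the 6 replicate medians.
Mean of replicates: (24.3 + 21.2 + 23.7 + 25.9 + 24.0 + 22.3) / 6 = 141.4000 / 6 = 23.5667
Sum of squared deviations: (+0.7333)² + (−2.3667)² + (+0.1333)² + (+2.3333)² + (+0.4333)² + (−1.2667)² = 13.3933
Variance = 13.3933 / 5 = 2.6787
SE* = √2.6787

SE* = 1.637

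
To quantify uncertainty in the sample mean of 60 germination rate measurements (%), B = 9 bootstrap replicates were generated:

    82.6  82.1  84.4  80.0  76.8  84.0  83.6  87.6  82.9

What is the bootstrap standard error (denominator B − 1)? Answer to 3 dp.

Bootstrap SE is the standard deviation of the 9 replicate means.
Mean of replicates: (82.6 + 82.1 + 84.4 + 80.0 + 76.8 + 84.0 + 83.6 + 87.6 + 82.9) / 9 = 744.0000 / 9 = 82.6667
Sum of squared deviations: (−0.0667)² + (−0.5667)² + (+1.7333)² + (−2.6667)² + (−5.8667)² + (+1.3333)² + (+0.9333)² + (+4.9333)² + (+0.2333)² = 71.9000
Variance = 71.9000 / 8 = 8.9875
SE* = √8.9875

SE* = 2.998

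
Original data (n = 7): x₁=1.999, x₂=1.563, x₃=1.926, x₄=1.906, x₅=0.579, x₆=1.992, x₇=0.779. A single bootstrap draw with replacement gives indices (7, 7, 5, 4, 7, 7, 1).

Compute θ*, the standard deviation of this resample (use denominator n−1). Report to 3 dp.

Resample values: 0.779, 0.779, 0.579, 1.906, 0.779, 0.779, 1.999.
Mean = 1.0857; sum of squared deviations = 2.1400
s² = 2.1400 / 6 = 0.3567
s = √0.3567 = 0.597

θ* = 0.597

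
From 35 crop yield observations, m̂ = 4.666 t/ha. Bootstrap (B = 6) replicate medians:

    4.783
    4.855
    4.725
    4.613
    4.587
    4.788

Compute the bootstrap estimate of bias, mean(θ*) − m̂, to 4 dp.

bias = +0.0592

mean(θ*) = (4.783 + 4.855 + 4.725 + 4.613 + 4.587 + 4.788) / 6 = 4.72517
bias = 4.72517 − 4.666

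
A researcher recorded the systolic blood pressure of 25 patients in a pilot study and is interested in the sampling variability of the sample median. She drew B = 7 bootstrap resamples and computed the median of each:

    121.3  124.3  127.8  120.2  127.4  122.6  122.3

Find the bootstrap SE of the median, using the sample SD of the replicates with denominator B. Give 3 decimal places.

SE* = 2.727

Bootstrap SE is the standard deviation of the 7 replicate medians.
Mean of replicates: (121.3 + 124.3 + 127.8 + 120.2 + 127.4 + 122.6 + 122.3) / 7 = 865.9000 / 7 = 123.7000
Sum of squared deviations: (−2.4000)² + (+0.6000)² + (+4.1000)² + (−3.5000)² + (+3.7000)² + (−1.1000)² + (−1.4000)² = 52.0400
Variance = 52.0400 / 7 = 7.4343
SE* = √7.4343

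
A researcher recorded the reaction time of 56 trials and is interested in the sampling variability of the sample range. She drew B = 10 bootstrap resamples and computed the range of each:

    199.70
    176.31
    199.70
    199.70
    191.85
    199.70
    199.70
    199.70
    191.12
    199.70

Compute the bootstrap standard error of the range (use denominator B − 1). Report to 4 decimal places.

SE* = 7.6287

Bootstrap SE is the standard deviation of the 10 replicate ranges.
Mean of replicates: (199.70 + 176.31 + 199.70 + 199.70 + 191.85 + 199.70 + 199.70 + 199.70 + 191.12 + 199.70) / 10 = 1957.18000 / 10 = 195.71800
Sum of squared deviations: (+3.98200)² + (−19.40800)² + (+3.98200)² + (+3.98200)² + (−3.86800)² + (+3.98200)² + (+3.98200)² + (+3.98200)² + (−4.59800)² + (+3.98200)² = 523.76776
Variance = 523.76776 / 9 = 58.19642
SE* = √58.19642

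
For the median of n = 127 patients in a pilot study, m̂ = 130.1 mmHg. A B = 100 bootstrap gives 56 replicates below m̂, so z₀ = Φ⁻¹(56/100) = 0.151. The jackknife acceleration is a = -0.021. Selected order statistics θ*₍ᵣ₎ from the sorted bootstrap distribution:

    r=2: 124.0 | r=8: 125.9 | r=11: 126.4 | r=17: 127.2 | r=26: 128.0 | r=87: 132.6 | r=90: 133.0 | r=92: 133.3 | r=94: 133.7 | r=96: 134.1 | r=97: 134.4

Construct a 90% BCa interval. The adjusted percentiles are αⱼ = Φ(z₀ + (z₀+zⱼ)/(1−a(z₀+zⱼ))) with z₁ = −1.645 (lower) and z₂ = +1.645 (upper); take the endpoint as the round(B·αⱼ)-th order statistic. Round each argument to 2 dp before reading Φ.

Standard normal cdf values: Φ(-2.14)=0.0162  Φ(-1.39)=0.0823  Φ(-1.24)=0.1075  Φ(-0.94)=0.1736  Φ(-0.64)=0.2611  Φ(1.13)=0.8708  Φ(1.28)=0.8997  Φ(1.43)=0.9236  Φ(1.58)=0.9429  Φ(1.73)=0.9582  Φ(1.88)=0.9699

Lower: z₀ + z₁ = 0.151 + (-1.645) = -1.494; 1 − a(z₀+z₁) = 1 − (-0.021)(-1.494) = 0.9686; argument = 0.151 + (-1.494)/0.9686 = -1.3914 → -1.39.
α₁ = Φ(-1.39) = 0.0823; rank = round(100 × 0.0823) = 8; θ*₍8₎ = 125.9.
Upper: z₀ + z₂ = 1.796; 1 − a(z₀+z₂) = 1.0377; argument = 1.8817 → 1.88; α₂ = 0.9699; rank = 97; θ*₍97₎ = 134.4.

(125.9, 134.4)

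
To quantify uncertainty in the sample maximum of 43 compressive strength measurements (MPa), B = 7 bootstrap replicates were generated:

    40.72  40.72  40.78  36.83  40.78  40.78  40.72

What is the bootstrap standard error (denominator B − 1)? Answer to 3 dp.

Bootstrap SE is the standard deviation of the 7 replicate maximums.
Mean of replicates: (40.72 + 40.72 + 40.78 + 36.83 + 40.78 + 40.78 + 40.72) / 7 = 281.3300 / 7 = 40.1900
Sum of squared deviations: (+0.5300)² + (+0.5300)² + (+0.5900)² + (−3.3600)² + (+0.5900)² + (+0.5900)² + (+0.5300)² = 13.1766
Variance = 13.1766 / 6 = 2.1961
SE* = √2.1961

SE* = 1.482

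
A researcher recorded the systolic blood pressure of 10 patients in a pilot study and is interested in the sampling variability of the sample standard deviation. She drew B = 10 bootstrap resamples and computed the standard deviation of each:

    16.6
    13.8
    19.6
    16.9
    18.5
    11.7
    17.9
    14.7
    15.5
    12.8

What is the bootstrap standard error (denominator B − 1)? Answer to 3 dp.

SE* = 2.563

Bootstrap SE is the standard deviation of the 10 replicate standard deviations.
Mean of replicates: (16.6 + 13.8 + 19.6 + 16.9 + 18.5 + 11.7 + 17.9 + 14.7 + 15.5 + 12.8) / 10 = 158.0000 / 10 = 15.8000
Sum of squared deviations: (+0.8000)² + (−2.0000)² + (+3.8000)² + (+1.1000)² + (+2.7000)² + (−4.1000)² + (+2.1000)² + (−1.1000)² + (−0.3000)² + (−3.0000)² = 59.1000
Variance = 59.1000 / 9 = 6.5667
SE* = √6.5667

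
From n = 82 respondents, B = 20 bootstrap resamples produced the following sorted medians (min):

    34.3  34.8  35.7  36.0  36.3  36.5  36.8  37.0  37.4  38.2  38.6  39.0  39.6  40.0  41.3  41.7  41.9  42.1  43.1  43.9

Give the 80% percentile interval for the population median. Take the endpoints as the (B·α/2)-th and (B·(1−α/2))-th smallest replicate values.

α = 0.20; lower rank = 20 × 0.100 = 2; upper rank = 20 × 0.900 = 18.
The 2nd smallest replicate is 34.8; the 18th is 42.1.

(34.8, 42.1)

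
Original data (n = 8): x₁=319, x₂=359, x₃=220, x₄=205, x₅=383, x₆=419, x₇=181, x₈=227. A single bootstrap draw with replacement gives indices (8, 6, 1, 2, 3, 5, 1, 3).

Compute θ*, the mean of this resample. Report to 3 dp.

θ* = 308.250

Resample values: 227, 419, 319, 359, 220, 383, 319, 220.
Mean = (227 + 419 + 319 + 359 + 220 + 383 + 319 + 220) / 8 = 2466.0 / 8 = 308.250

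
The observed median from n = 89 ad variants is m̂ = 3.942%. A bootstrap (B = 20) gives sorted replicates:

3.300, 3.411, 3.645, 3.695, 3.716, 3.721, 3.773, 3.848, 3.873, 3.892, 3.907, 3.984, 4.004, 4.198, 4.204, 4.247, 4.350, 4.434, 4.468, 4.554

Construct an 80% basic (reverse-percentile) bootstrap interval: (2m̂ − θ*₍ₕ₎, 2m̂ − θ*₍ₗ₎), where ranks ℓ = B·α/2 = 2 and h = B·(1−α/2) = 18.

(3.450, 4.473)

Percentile endpoints at ranks 2 and 18: θ*₍2₎ = 3.411, θ*₍18₎ = 4.434.
Basic interval reflects these around m̂:
  lower = 2 × 3.942 − 4.434 = 3.450
  upper = 2 × 3.942 − 3.411 = 4.473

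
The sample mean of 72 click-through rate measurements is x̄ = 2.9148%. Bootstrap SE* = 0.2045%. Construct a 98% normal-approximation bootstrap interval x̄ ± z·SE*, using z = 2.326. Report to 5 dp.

Margin = 2.326 × 0.2045 = 0.475667
Interval: 2.9148 ± 0.475667

(2.43913, 3.39047)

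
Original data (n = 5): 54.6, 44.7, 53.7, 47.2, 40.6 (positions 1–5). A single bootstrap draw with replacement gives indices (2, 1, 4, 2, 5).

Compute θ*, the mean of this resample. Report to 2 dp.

θ* = 46.36

Resample values: 44.7, 54.6, 47.2, 44.7, 40.6.
Mean = (44.7 + 54.6 + 47.2 + 44.7 + 40.6) / 5 = 231.80 / 5 = 46.36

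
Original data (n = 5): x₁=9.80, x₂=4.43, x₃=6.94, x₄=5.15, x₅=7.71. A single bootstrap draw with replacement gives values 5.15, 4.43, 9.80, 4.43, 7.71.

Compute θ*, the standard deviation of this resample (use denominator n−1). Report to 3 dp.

θ* = 2.375

Mean = 6.3040; sum of squared deviations = 22.5543
s² = 22.5543 / 4 = 5.6386
s = √5.6386 = 2.375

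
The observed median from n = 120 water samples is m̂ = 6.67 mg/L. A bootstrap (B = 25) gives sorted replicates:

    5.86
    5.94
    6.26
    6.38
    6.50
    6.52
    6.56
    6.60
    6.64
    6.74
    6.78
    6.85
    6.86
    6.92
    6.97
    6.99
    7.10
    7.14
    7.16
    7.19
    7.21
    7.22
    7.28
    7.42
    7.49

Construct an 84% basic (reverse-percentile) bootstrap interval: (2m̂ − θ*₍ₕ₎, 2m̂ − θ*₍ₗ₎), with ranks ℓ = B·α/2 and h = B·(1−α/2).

(6.06, 7.40)

Percentile endpoints at ranks 2 and 23: θ*₍2₎ = 5.94, θ*₍23₎ = 7.28.
Basic interval reflects these around m̂:
  lower = 2 × 6.67 − 7.28 = 6.06
  upper = 2 × 6.67 − 5.94 = 7.40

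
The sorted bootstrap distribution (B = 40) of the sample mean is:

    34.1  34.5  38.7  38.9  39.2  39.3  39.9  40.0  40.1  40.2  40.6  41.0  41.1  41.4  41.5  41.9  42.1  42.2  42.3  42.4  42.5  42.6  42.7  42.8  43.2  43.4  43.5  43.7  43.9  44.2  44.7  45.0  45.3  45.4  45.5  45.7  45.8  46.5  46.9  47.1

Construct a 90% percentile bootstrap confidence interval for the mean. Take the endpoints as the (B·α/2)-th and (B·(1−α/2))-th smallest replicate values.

(34.5, 46.5)

α = 0.10; lower rank = 40 × 0.050 = 2; upper rank = 40 × 0.950 = 38.
The 2nd smallest replicate is 34.5; the 38th is 46.5.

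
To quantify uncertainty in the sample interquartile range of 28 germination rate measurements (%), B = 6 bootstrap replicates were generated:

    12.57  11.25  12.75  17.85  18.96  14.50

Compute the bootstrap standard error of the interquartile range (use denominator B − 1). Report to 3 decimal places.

Bootstrap SE is the standard deviation of the 6 replicate interquartile ranges.
Mean of replicates: (12.57 + 11.25 + 12.75 + 17.85 + 18.96 + 14.50) / 6 = 87.8800 / 6 = 14.6467
Sum of squared deviations: (−2.0767)² + (−3.3967)² + (−1.8967)² + (+3.2033)² + (+4.3133)² + (−0.1467)² = 48.3349
Variance = 48.3349 / 5 = 9.6670
SE* = √9.6670

SE* = 3.109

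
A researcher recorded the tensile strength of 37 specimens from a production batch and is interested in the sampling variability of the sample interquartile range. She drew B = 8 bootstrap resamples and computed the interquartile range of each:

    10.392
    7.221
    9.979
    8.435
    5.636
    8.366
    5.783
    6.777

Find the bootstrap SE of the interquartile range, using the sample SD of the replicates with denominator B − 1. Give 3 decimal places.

SE* = 1.786

Bootstrap SE is the standard deviation of the 8 replicate interquartile ranges.
Mean of replicates: (10.392 + 7.221 + 9.979 + 8.435 + 5.636 + 8.366 + 5.783 + 6.777) / 8 = 62.5890 / 8 = 7.8236
Sum of squared deviations: (+2.5684)² + (−0.6026)² + (+2.1554)² + (+0.6114)² + (−2.1876)² + (+0.5424)² + (−2.0406)² + (−1.0466)² = 22.3186
Variance = 22.3186 / 7 = 3.1884
SE* = √3.1884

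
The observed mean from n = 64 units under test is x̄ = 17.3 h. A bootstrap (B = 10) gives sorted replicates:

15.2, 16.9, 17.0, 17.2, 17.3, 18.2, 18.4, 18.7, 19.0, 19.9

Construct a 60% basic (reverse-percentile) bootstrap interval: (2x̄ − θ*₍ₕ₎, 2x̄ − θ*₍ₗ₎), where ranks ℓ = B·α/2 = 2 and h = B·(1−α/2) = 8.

(15.9, 17.7)

Percentile endpoints at ranks 2 and 8: θ*₍2₎ = 16.9, θ*₍8₎ = 18.7.
Basic interval reflects these around x̄:
  lower = 2 × 17.3 − 18.7 = 15.9
  upper = 2 × 17.3 − 16.9 = 17.7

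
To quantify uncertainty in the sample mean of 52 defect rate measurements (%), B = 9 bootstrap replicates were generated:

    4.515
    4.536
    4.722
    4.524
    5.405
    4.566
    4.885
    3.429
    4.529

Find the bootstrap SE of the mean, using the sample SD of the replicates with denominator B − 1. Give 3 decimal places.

Bootstrap SE is the standard deviation of the 9 replicate means.
Mean of replicates: (4.515 + 4.536 + 4.722 + 4.524 + 5.405 + 4.566 + 4.885 + 3.429 + 4.529) / 9 = 41.1110 / 9 = 4.5679
Sum of squared deviations: (−0.0529)² + (−0.0319)² + (+0.1541)² + (−0.0439)² + (+0.8371)² + (−0.0019)² + (+0.3171)² + (−1.1389)² + (−0.0389)² = 2.1294
Variance = 2.1294 / 8 = 0.2662
SE* = √0.2662

SE* = 0.516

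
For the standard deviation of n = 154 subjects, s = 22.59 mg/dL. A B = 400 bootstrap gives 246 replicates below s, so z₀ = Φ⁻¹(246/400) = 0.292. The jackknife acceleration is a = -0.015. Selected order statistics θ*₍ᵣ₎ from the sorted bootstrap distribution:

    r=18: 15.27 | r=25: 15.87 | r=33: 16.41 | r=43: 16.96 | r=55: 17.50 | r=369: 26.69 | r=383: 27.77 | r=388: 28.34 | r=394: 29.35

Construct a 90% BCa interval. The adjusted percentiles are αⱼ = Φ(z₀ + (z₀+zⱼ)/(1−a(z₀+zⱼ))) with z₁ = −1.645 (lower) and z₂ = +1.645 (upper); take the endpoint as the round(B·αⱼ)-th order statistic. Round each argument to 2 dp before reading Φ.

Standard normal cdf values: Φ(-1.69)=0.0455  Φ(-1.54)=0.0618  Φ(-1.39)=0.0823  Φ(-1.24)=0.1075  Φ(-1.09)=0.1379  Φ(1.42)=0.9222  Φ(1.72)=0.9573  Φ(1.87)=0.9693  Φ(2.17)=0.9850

(17.50, 29.35)

Lower: z₀ + z₁ = 0.292 + (-1.645) = -1.353; 1 − a(z₀+z₁) = 1 − (-0.015)(-1.353) = 0.9797; argument = 0.292 + (-1.353)/0.9797 = -1.0890 → -1.09.
α₁ = Φ(-1.09) = 0.1379; rank = round(400 × 0.1379) = 55; θ*₍55₎ = 17.50.
Upper: z₀ + z₂ = 1.937; 1 − a(z₀+z₂) = 1.0291; argument = 2.1743 → 2.17; α₂ = 0.9850; rank = 394; θ*₍394₎ = 29.35.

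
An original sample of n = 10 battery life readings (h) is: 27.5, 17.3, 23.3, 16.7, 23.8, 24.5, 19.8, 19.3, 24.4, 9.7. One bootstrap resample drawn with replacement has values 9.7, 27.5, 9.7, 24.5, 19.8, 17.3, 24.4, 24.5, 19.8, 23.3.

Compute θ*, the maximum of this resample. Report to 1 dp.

θ* = 27.5

Maximum = 27.5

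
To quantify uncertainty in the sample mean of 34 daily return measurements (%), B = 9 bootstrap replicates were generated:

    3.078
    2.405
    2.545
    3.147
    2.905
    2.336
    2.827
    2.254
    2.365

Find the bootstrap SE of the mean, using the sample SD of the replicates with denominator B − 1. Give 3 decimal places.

Bootstrap SE is the standard deviation of the 9 replicate means.
Mean of replicates: (3.078 + 2.405 + 2.545 + 3.147 + 2.905 + 2.336 + 2.827 + 2.254 + 2.365) / 9 = 23.8620 / 9 = 2.6513
Sum of squared deviations: (+0.4267)² + (−0.2463)² + (−0.1063)² + (+0.4957)² + (+0.2537)² + (−0.3153)² + (+0.1757)² + (−0.3973)² + (−0.2863)² = 0.9342
Variance = 0.9342 / 8 = 0.1168
SE* = √0.1168

SE* = 0.342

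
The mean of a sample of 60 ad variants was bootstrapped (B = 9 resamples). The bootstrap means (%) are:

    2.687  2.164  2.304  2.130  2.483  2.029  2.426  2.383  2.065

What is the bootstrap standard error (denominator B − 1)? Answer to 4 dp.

SE* = 0.2185

Bootstrap SE is the standard deviation of the 9 replicate means.
Mean of replicates: (2.687 + 2.164 + 2.304 + 2.130 + 2.483 + 2.029 + 2.426 + 2.383 + 2.065) / 9 = 20.67100 / 9 = 2.29678
Sum of squared deviations: (+0.39022)² + (−0.13278)² + (+0.00722)² + (−0.16678)² + (+0.18622)² + (−0.26778)² + (+0.12922)² + (+0.08622)² + (−0.23178)² = 0.38201
Variance = 0.38201 / 8 = 0.04775
SE* = √0.04775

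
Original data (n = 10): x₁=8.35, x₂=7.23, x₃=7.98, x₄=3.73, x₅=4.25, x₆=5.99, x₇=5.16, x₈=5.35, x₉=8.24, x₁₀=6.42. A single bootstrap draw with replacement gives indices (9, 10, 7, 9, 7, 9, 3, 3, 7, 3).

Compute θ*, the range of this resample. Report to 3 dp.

θ* = 3.080

Resample values: 8.24, 6.42, 5.16, 8.24, 5.16, 8.24, 7.98, 7.98, 5.16, 7.98.
Range = 8.24 − 5.16 = 3.080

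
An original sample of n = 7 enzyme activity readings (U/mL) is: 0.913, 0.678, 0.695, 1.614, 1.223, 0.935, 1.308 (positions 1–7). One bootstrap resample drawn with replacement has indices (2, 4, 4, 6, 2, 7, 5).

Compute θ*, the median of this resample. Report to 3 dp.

Resample values: 0.678, 1.614, 1.614, 0.935, 0.678, 1.308, 1.223.
Sorted: 0.678, 0.678, 0.935, 1.223, 1.308, 1.614, 1.614
Median = middle value = 1.223

θ* = 1.223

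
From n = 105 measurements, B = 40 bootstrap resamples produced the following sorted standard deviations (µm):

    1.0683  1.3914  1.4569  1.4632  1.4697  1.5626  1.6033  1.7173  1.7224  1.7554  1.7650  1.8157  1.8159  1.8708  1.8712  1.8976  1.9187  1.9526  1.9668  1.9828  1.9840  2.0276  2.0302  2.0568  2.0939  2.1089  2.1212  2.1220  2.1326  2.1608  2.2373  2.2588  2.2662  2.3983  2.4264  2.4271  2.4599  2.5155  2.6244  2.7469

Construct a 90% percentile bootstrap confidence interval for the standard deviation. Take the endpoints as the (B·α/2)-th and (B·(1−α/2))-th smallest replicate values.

α = 0.10; lower rank = 40 × 0.050 = 2; upper rank = 40 × 0.950 = 38.
The 2nd smallest replicate is 1.3914; the 38th is 2.5155.

(1.3914, 2.5155)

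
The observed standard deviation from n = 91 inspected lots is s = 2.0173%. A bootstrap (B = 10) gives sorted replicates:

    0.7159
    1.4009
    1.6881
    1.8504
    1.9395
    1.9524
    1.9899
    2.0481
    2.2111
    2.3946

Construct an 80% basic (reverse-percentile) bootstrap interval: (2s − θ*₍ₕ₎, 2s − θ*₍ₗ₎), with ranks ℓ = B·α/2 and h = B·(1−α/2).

(1.8235, 3.3187)

Percentile endpoints at ranks 1 and 9: θ*₍1₎ = 0.7159, θ*₍9₎ = 2.2111.
Basic interval reflects these around s:
  lower = 2 × 2.0173 − 2.2111 = 1.8235
  upper = 2 × 2.0173 − 0.7159 = 3.3187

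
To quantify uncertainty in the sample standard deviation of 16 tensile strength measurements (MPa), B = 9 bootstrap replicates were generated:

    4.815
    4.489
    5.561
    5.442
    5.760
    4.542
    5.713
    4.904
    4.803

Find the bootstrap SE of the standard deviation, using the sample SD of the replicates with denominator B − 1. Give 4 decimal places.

Bootstrap SE is the standard deviation of the 9 replicate standard deviations.
Mean of replicates: (4.815 + 4.489 + 5.561 + 5.442 + 5.760 + 4.542 + 5.713 + 4.904 + 4.803) / 9 = 46.02900 / 9 = 5.11433
Sum of squared deviations: (−0.29933)² + (−0.62533)² + (+0.44667)² + (+0.32767)² + (+0.64567)² + (−0.57233)² + (+0.59867)² + (−0.21033)² + (−0.31133)² = 2.03154
Variance = 2.03154 / 8 = 0.25394
SE* = √0.25394

SE* = 0.5039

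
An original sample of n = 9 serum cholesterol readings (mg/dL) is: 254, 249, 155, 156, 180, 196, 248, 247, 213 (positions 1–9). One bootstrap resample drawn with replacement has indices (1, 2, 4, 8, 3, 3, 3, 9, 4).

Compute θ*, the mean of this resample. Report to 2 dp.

Resample values: 254, 249, 156, 247, 155, 155, 155, 213, 156.
Mean = (254 + 249 + 156 + 247 + 155 + 155 + 155 + 213 + 156) / 9 = 1740.0 / 9 = 193.33

θ* = 193.33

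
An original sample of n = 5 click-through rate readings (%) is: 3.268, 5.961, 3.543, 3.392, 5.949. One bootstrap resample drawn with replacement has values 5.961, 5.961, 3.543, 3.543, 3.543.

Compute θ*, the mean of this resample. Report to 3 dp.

θ* = 4.510

Mean = (5.961 + 5.961 + 3.543 + 3.543 + 3.543) / 5 = 22.5510 / 5 = 4.510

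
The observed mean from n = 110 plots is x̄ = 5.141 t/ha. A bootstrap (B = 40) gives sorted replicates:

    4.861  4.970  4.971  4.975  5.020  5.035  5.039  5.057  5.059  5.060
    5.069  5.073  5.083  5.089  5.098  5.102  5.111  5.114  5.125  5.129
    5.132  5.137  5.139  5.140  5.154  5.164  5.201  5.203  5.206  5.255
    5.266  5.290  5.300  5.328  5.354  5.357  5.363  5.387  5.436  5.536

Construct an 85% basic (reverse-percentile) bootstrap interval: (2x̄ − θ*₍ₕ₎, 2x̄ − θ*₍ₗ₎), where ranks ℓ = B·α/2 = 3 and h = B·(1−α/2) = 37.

Percentile endpoints at ranks 3 and 37: θ*₍3₎ = 4.971, θ*₍37₎ = 5.363.
Basic interval reflects these around x̄:
  lower = 2 × 5.141 − 5.363 = 4.919
  upper = 2 × 5.141 − 4.971 = 5.311

(4.919, 5.311)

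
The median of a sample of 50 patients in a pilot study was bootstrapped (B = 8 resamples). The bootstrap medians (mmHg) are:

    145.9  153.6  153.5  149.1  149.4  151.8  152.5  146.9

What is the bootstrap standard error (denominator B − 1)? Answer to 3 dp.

SE* = 2.961

Bootstrap SE is the standard deviation of the 8 replicate medians.
Mean of replicates: (145.9 + 153.6 + 153.5 + 149.1 + 149.4 + 151.8 + 152.5 + 146.9) / 8 = 1202.7000 / 8 = 150.3375
Sum of squared deviations: (−4.4375)² + (+3.2625)² + (+3.1625)² + (−1.2375)² + (−0.9375)² + (+1.4625)² + (+2.1625)² + (−3.4375)² = 61.3787
Variance = 61.3787 / 7 = 8.7684
SE* = √8.7684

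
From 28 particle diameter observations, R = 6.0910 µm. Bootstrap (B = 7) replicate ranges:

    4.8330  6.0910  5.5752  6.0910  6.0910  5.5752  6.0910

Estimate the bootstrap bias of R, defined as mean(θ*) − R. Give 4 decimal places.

bias = −0.3271

mean(θ*) = (4.8330 + 6.0910 + 5.5752 + 6.0910 + 6.0910 + 5.5752 + 6.0910) / 7 = 5.76391
bias = 5.76391 − 6.0910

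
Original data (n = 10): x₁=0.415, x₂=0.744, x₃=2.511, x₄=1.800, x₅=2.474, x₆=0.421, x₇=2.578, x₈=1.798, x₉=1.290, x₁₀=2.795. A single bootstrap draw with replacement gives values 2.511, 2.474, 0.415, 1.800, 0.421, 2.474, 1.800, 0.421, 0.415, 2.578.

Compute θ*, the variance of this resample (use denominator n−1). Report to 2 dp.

θ* = 0.99

Mean = 1.5309; sum of squared deviations = 8.9349
s² = 8.9349 / 9 = 0.9928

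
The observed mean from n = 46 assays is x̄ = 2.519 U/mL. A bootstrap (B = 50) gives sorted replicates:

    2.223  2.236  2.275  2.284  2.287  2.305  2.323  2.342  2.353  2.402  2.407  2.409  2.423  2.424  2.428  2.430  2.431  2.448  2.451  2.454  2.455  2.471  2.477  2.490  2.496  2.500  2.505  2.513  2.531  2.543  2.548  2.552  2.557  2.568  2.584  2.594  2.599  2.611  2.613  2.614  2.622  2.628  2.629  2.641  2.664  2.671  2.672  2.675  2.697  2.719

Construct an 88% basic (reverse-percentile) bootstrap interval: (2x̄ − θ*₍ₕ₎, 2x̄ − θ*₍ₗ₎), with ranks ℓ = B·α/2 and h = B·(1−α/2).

Percentile endpoints at ranks 3 and 47: θ*₍3₎ = 2.275, θ*₍47₎ = 2.672.
Basic interval reflects these around x̄:
  lower = 2 × 2.519 − 2.672 = 2.366
  upper = 2 × 2.519 − 2.275 = 2.763

(2.366, 2.763)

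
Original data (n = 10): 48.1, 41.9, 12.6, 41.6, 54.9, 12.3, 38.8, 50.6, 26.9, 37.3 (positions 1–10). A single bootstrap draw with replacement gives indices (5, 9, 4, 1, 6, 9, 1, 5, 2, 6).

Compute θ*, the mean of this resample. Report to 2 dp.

Resample values: 54.9, 26.9, 41.6, 48.1, 12.3, 26.9, 48.1, 54.9, 41.9, 12.3.
Mean = (54.9 + 26.9 + 41.6 + 48.1 + 12.3 + 26.9 + 48.1 + 54.9 + 41.9 + 12.3) / 10 = 367.90 / 10 = 36.79

θ* = 36.79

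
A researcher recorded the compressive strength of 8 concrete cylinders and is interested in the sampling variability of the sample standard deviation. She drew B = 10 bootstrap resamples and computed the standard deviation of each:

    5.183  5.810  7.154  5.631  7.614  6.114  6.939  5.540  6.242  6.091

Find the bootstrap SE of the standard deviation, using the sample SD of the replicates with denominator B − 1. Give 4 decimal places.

Bootstrap SE is the standard deviation of the 10 replicate standard deviations.
Mean of replicates: (5.183 + 5.810 + 7.154 + 5.631 + 7.614 + 6.114 + 6.939 + 5.540 + 6.242 + 6.091) / 10 = 62.31800 / 10 = 6.23180
Sum of squared deviations: (−1.04880)² + (−0.42180)² + (+0.92220)² + (−0.60080)² + (+1.38220)² + (−0.11780)² + (+0.70720)² + (−0.69180)² + (+0.01020)² + (−0.14080)² = 5.41231
Variance = 5.41231 / 9 = 0.60137
SE* = √0.60137

SE* = 0.7755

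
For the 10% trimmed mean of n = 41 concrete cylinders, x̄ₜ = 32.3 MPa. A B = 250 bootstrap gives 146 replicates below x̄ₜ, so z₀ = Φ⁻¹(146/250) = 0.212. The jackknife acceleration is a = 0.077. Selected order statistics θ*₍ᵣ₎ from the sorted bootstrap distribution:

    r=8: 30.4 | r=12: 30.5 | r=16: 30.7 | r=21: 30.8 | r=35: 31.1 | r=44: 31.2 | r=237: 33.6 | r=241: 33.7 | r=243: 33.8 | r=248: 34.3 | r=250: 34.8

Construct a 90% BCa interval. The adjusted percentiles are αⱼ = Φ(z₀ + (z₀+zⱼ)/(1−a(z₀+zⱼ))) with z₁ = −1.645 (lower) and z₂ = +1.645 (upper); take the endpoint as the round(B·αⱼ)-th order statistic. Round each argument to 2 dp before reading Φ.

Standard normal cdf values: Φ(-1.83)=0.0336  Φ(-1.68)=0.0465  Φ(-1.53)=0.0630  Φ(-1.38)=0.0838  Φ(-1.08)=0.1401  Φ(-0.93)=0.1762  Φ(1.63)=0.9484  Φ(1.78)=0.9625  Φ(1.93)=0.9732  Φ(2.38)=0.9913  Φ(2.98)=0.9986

Lower: z₀ + z₁ = 0.212 + (-1.645) = -1.433; 1 − a(z₀+z₁) = 1 − (0.077)(-1.433) = 1.1103; argument = 0.212 + (-1.433)/1.1103 = -1.0786 → -1.08.
α₁ = Φ(-1.08) = 0.1401; rank = round(250 × 0.1401) = 35; θ*₍35₎ = 31.1.
Upper: z₀ + z₂ = 1.857; 1 − a(z₀+z₂) = 0.8570; argument = 2.3788 → 2.38; α₂ = 0.9913; rank = 248; θ*₍248₎ = 34.3.

(31.1, 34.3)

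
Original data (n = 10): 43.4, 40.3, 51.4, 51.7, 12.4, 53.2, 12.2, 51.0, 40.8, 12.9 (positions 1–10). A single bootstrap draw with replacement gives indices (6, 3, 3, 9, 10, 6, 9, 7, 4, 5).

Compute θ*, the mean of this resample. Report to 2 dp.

θ* = 38.00

Resample values: 53.2, 51.4, 51.4, 40.8, 12.9, 53.2, 40.8, 12.2, 51.7, 12.4.
Mean = (53.2 + 51.4 + 51.4 + 40.8 + 12.9 + 53.2 + 40.8 + 12.2 + 51.7 + 12.4) / 10 = 380.00 / 10 = 38.00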